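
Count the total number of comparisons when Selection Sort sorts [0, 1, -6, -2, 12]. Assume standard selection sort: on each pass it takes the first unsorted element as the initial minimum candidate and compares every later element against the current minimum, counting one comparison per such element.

Pass 1: scan indices 1..4 for the minimum = 4 comparison(s); min is -6, place at index 0 -> [-6, 1, 0, -2, 12]
Pass 2: scan indices 2..4 for the minimum = 3 comparison(s); min is -2, place at index 1 -> [-6, -2, 0, 1, 12]
Pass 3: scan indices 3..4 for the minimum = 2 comparison(s); min is 0, place at index 2 -> [-6, -2, 0, 1, 12]
Pass 4: scan indices 4..4 for the minimum = 1 comparison(s); min is 1, place at index 3 -> [-6, -2, 0, 1, 12]
Selection sort always scans the whole unsorted suffix, so the count is (n-1) + (n-2) + ... + 1 = n(n-1)/2 = 5*4/2 = 10 regardless of the input order.
Total comparisons: 4 + 3 + 2 + 1 = 10


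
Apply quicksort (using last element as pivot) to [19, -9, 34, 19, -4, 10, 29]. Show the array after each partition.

Partition 1: pivot=29 at index 5 -> [19, -9, 19, -4, 10, 29, 34]
Partition 2: pivot=10 at index 2 -> [-9, -4, 10, 19, 19, 29, 34]
Partition 3: pivot=-4 at index 1 -> [-9, -4, 10, 19, 19, 29, 34]
Partition 4: pivot=19 at index 4 -> [-9, -4, 10, 19, 19, 29, 34]


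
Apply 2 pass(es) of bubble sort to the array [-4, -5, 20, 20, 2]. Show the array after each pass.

After pass 1: [-5, -4, 20, 2, 20] (2 swaps)
After pass 2: [-5, -4, 2, 20, 20] (1 swaps)
Total swaps: 3


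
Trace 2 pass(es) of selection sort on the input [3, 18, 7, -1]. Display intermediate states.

Pass 1: Select minimum -1 at index 3, swap -> [-1, 18, 7, 3]
Pass 2: Select minimum 3 at index 3, swap -> [-1, 3, 7, 18]


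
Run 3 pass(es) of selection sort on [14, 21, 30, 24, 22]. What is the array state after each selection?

Pass 1: Select minimum 14 at index 0, swap -> [14, 21, 30, 24, 22]
Pass 2: Select minimum 21 at index 1, swap -> [14, 21, 30, 24, 22]
Pass 3: Select minimum 22 at index 4, swap -> [14, 21, 22, 24, 30]


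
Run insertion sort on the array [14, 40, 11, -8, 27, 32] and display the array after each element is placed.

First element 14 is already 'sorted'
Insert 40: shifted 0 elements -> [14, 40, 11, -8, 27, 32]
Insert 11: shifted 2 elements -> [11, 14, 40, -8, 27, 32]
Insert -8: shifted 3 elements -> [-8, 11, 14, 40, 27, 32]
Insert 27: shifted 1 elements -> [-8, 11, 14, 27, 40, 32]
Insert 32: shifted 1 elements -> [-8, 11, 14, 27, 32, 40]


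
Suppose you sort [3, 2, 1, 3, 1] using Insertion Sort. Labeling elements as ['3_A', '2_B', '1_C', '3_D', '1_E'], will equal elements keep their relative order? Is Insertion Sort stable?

Trace Insertion Sort on the labeled array (the key is the number; the letter only tracks identity):
  Insert 2_B at index 0: [2_B, 3_A, 1_C, 3_D, 1_E]
  Insert 1_C at index 0: [1_C, 2_B, 3_A, 3_D, 1_E]
  Insert 3_D at index 3: [1_C, 2_B, 3_A, 3_D, 1_E]
  Insert 1_E at index 1: [1_C, 1_E, 2_B, 3_A, 3_D]
Final order: [1_C, 1_E, 2_B, 3_A, 3_D]
Equal keys:
  value 1: originally 1_C, 1_E; after sorting 1_C, 1_E -> order preserved
  value 3: originally 3_A, 3_D; after sorting 3_A, 3_D -> order preserved
All equal keys kept their original relative order. Insertion Sort is stable: elements are shifted only while they are strictly greater than the key, so a key is inserted after any equal elements already placed.
Answer: Stable


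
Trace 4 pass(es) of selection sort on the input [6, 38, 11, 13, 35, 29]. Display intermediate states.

Pass 1: Select minimum 6 at index 0, swap -> [6, 38, 11, 13, 35, 29]
Pass 2: Select minimum 11 at index 2, swap -> [6, 11, 38, 13, 35, 29]
Pass 3: Select minimum 13 at index 3, swap -> [6, 11, 13, 38, 35, 29]
Pass 4: Select minimum 29 at index 5, swap -> [6, 11, 13, 29, 35, 38]


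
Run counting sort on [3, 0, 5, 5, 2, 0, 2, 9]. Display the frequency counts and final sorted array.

Count array: [2, 0, 2, 1, 0, 2, 0, 0, 0, 1]
(count[i] = number of elements equal to i)
Cumulative count: [2, 2, 4, 5, 5, 7, 7, 7, 7, 8]
Sorted: [0, 0, 2, 2, 3, 5, 5, 9]


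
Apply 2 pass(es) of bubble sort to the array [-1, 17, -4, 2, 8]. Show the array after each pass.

After pass 1: [-1, -4, 2, 8, 17] (3 swaps)
After pass 2: [-4, -1, 2, 8, 17] (1 swaps)
Total swaps: 4


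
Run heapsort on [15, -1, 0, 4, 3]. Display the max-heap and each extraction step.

Build heap: [15, 4, 0, -1, 3]
Extract 15: [4, 3, 0, -1, 15]
Extract 4: [3, -1, 0, 4, 15]
Extract 3: [0, -1, 3, 4, 15]
Extract 0: [-1, 0, 3, 4, 15]


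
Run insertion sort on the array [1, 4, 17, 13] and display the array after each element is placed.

First element 1 is already 'sorted'
Insert 4: shifted 0 elements -> [1, 4, 17, 13]
Insert 17: shifted 0 elements -> [1, 4, 17, 13]
Insert 13: shifted 1 elements -> [1, 4, 13, 17]


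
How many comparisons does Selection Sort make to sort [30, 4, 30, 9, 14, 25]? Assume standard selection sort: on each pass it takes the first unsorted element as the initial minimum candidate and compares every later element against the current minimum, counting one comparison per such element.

Pass 1: scan indices 1..5 for the minimum = 5 comparison(s); min is 4, place at index 0 -> [4, 30, 30, 9, 14, 25]
Pass 2: scan indices 2..5 for the minimum = 4 comparison(s); min is 9, place at index 1 -> [4, 9, 30, 30, 14, 25]
Pass 3: scan indices 3..5 for the minimum = 3 comparison(s); min is 14, place at index 2 -> [4, 9, 14, 30, 30, 25]
Pass 4: scan indices 4..5 for the minimum = 2 comparison(s); min is 25, place at index 3 -> [4, 9, 14, 25, 30, 30]
Pass 5: scan indices 5..5 for the minimum = 1 comparison(s); min is 30, place at index 4 -> [4, 9, 14, 25, 30, 30]
Selection sort always scans the whole unsorted suffix, so the count is (n-1) + (n-2) + ... + 1 = n(n-1)/2 = 6*5/2 = 15 regardless of the input order.
Total comparisons: 5 + 4 + 3 + 2 + 1 = 15


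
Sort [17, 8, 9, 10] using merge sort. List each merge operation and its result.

Divide and conquer:
  Merge [17] + [8] -> [8, 17]
  Merge [9] + [10] -> [9, 10]
  Merge [8, 17] + [9, 10] -> [8, 9, 10, 17]


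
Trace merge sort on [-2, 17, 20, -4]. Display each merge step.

Divide and conquer:
  Merge [-2] + [17] -> [-2, 17]
  Merge [20] + [-4] -> [-4, 20]
  Merge [-2, 17] + [-4, 20] -> [-4, -2, 17, 20]


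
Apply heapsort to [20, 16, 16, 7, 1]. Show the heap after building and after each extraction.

Build heap: [20, 16, 16, 7, 1]
Extract 20: [16, 7, 16, 1, 20]
Extract 16: [16, 7, 1, 16, 20]
Extract 16: [7, 1, 16, 16, 20]
Extract 7: [1, 7, 16, 16, 20]


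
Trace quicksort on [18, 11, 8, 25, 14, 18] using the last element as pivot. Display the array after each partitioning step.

Partition 1: pivot=18 at index 4 -> [18, 11, 8, 14, 18, 25]
Partition 2: pivot=14 at index 2 -> [11, 8, 14, 18, 18, 25]
Partition 3: pivot=8 at index 0 -> [8, 11, 14, 18, 18, 25]


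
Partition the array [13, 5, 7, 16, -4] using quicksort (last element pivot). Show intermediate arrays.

Partition 1: pivot=-4 at index 0 -> [-4, 5, 7, 16, 13]
Partition 2: pivot=13 at index 3 -> [-4, 5, 7, 13, 16]
Partition 3: pivot=7 at index 2 -> [-4, 5, 7, 13, 16]


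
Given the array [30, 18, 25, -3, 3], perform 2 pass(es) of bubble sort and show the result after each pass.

After pass 1: [18, 25, -3, 3, 30] (4 swaps)
After pass 2: [18, -3, 3, 25, 30] (2 swaps)
Total swaps: 6


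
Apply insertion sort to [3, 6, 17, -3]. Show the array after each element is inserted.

First element 3 is already 'sorted'
Insert 6: shifted 0 elements -> [3, 6, 17, -3]
Insert 17: shifted 0 elements -> [3, 6, 17, -3]
Insert -3: shifted 3 elements -> [-3, 3, 6, 17]


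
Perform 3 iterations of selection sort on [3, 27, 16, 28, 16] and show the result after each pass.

Pass 1: Select minimum 3 at index 0, swap -> [3, 27, 16, 28, 16]
Pass 2: Select minimum 16 at index 2, swap -> [3, 16, 27, 28, 16]
Pass 3: Select minimum 16 at index 4, swap -> [3, 16, 16, 28, 27]


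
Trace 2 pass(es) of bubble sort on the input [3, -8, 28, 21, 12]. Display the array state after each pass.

After pass 1: [-8, 3, 21, 12, 28] (3 swaps)
After pass 2: [-8, 3, 12, 21, 28] (1 swaps)
Total swaps: 4


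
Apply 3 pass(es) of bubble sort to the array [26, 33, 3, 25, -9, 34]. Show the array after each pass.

After pass 1: [26, 3, 25, -9, 33, 34] (3 swaps)
After pass 2: [3, 25, -9, 26, 33, 34] (3 swaps)
After pass 3: [3, -9, 25, 26, 33, 34] (1 swaps)
Total swaps: 7


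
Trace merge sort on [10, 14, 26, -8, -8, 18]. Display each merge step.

Divide and conquer:
  Merge [14] + [26] -> [14, 26]
  Merge [10] + [14, 26] -> [10, 14, 26]
  Merge [-8] + [18] -> [-8, 18]
  Merge [-8] + [-8, 18] -> [-8, -8, 18]
  Merge [10, 14, 26] + [-8, -8, 18] -> [-8, -8, 10, 14, 18, 26]


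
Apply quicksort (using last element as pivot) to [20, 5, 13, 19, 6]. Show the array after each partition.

Partition 1: pivot=6 at index 1 -> [5, 6, 13, 19, 20]
Partition 2: pivot=20 at index 4 -> [5, 6, 13, 19, 20]
Partition 3: pivot=19 at index 3 -> [5, 6, 13, 19, 20]


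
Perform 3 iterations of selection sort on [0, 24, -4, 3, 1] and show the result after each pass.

Pass 1: Select minimum -4 at index 2, swap -> [-4, 24, 0, 3, 1]
Pass 2: Select minimum 0 at index 2, swap -> [-4, 0, 24, 3, 1]
Pass 3: Select minimum 1 at index 4, swap -> [-4, 0, 1, 3, 24]


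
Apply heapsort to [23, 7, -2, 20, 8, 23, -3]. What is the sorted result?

Build heap: [23, 20, 23, 7, 8, -2, -3]
Extract 23: [23, 20, -2, 7, 8, -3, 23]
Extract 23: [20, 8, -2, 7, -3, 23, 23]
Extract 20: [8, 7, -2, -3, 20, 23, 23]
Extract 8: [7, -3, -2, 8, 20, 23, 23]
Extract 7: [-2, -3, 7, 8, 20, 23, 23]
Extract -2: [-3, -2, 7, 8, 20, 23, 23]


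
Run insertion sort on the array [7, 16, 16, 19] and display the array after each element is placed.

First element 7 is already 'sorted'
Insert 16: shifted 0 elements -> [7, 16, 16, 19]
Insert 16: shifted 0 elements -> [7, 16, 16, 19]
Insert 19: shifted 0 elements -> [7, 16, 16, 19]


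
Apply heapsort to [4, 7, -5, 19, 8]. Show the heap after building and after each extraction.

Build heap: [19, 8, -5, 7, 4]
Extract 19: [8, 7, -5, 4, 19]
Extract 8: [7, 4, -5, 8, 19]
Extract 7: [4, -5, 7, 8, 19]
Extract 4: [-5, 4, 7, 8, 19]


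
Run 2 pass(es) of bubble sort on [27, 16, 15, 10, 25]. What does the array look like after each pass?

After pass 1: [16, 15, 10, 25, 27] (4 swaps)
After pass 2: [15, 10, 16, 25, 27] (2 swaps)
Total swaps: 6


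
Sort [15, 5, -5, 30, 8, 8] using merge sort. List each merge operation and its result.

Divide and conquer:
  Merge [5] + [-5] -> [-5, 5]
  Merge [15] + [-5, 5] -> [-5, 5, 15]
  Merge [8] + [8] -> [8, 8]
  Merge [30] + [8, 8] -> [8, 8, 30]
  Merge [-5, 5, 15] + [8, 8, 30] -> [-5, 5, 8, 8, 15, 30]


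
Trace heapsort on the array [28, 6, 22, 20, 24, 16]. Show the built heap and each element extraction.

Build heap: [28, 24, 22, 20, 6, 16]
Extract 28: [24, 20, 22, 16, 6, 28]
Extract 24: [22, 20, 6, 16, 24, 28]
Extract 22: [20, 16, 6, 22, 24, 28]
Extract 20: [16, 6, 20, 22, 24, 28]
Extract 16: [6, 16, 20, 22, 24, 28]


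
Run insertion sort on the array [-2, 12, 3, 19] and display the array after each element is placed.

First element -2 is already 'sorted'
Insert 12: shifted 0 elements -> [-2, 12, 3, 19]
Insert 3: shifted 1 elements -> [-2, 3, 12, 19]
Insert 19: shifted 0 elements -> [-2, 3, 12, 19]


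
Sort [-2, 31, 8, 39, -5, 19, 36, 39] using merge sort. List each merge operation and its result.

Divide and conquer:
  Merge [-2] + [31] -> [-2, 31]
  Merge [8] + [39] -> [8, 39]
  Merge [-2, 31] + [8, 39] -> [-2, 8, 31, 39]
  Merge [-5] + [19] -> [-5, 19]
  Merge [36] + [39] -> [36, 39]
  Merge [-5, 19] + [36, 39] -> [-5, 19, 36, 39]
  Merge [-2, 8, 31, 39] + [-5, 19, 36, 39] -> [-5, -2, 8, 19, 31, 36, 39, 39]


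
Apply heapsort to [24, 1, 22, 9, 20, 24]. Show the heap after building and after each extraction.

Build heap: [24, 20, 24, 9, 1, 22]
Extract 24: [24, 20, 22, 9, 1, 24]
Extract 24: [22, 20, 1, 9, 24, 24]
Extract 22: [20, 9, 1, 22, 24, 24]
Extract 20: [9, 1, 20, 22, 24, 24]
Extract 9: [1, 9, 20, 22, 24, 24]


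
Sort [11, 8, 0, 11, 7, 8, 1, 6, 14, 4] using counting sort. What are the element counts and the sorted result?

Count array: [1, 1, 0, 0, 1, 0, 1, 1, 2, 0, 0, 2, 0, 0, 1]
(count[i] = number of elements equal to i)
Cumulative count: [1, 2, 2, 2, 3, 3, 4, 5, 7, 7, 7, 9, 9, 9, 10]
Sorted: [0, 1, 4, 6, 7, 8, 8, 11, 11, 14]


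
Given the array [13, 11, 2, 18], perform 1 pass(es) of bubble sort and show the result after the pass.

After pass 1: [11, 2, 13, 18] (2 swaps)
Total swaps: 2


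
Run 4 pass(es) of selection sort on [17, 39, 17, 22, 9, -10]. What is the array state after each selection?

Pass 1: Select minimum -10 at index 5, swap -> [-10, 39, 17, 22, 9, 17]
Pass 2: Select minimum 9 at index 4, swap -> [-10, 9, 17, 22, 39, 17]
Pass 3: Select minimum 17 at index 2, swap -> [-10, 9, 17, 22, 39, 17]
Pass 4: Select minimum 17 at index 5, swap -> [-10, 9, 17, 17, 39, 22]


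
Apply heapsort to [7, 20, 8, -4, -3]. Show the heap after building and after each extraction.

Build heap: [20, 7, 8, -4, -3]
Extract 20: [8, 7, -3, -4, 20]
Extract 8: [7, -4, -3, 8, 20]
Extract 7: [-3, -4, 7, 8, 20]
Extract -3: [-4, -3, 7, 8, 20]


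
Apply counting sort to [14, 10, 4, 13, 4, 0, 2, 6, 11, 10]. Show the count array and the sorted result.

Count array: [1, 0, 1, 0, 2, 0, 1, 0, 0, 0, 2, 1, 0, 1, 1]
(count[i] = number of elements equal to i)
Cumulative count: [1, 1, 2, 2, 4, 4, 5, 5, 5, 5, 7, 8, 8, 9, 10]
Sorted: [0, 2, 4, 4, 6, 10, 10, 11, 13, 14]


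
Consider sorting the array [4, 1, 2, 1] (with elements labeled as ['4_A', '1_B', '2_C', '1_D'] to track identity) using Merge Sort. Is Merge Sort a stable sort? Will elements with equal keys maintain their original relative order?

Trace Merge Sort on the labeled array (the key is the number; the letter only tracks identity):
  Merge [4_A] + [1_B] -> [1_B, 4_A]
  Merge [2_C] + [1_D] -> [1_D, 2_C]
  Merge [1_B, 4_A] + [1_D, 2_C] -> [1_B, 1_D, 2_C, 4_A]
Final order: [1_B, 1_D, 2_C, 4_A]
Equal keys:
  value 1: originally 1_B, 1_D; after sorting 1_B, 1_D -> order preserved
All equal keys kept their original relative order. Merge Sort is stable: when the heads of the two halves are equal the merge takes from the left half first.
Answer: Stable


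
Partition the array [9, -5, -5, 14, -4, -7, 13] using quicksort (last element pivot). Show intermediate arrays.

Partition 1: pivot=13 at index 5 -> [9, -5, -5, -4, -7, 13, 14]
Partition 2: pivot=-7 at index 0 -> [-7, -5, -5, -4, 9, 13, 14]
Partition 3: pivot=9 at index 4 -> [-7, -5, -5, -4, 9, 13, 14]
Partition 4: pivot=-4 at index 3 -> [-7, -5, -5, -4, 9, 13, 14]
Partition 5: pivot=-5 at index 2 -> [-7, -5, -5, -4, 9, 13, 14]


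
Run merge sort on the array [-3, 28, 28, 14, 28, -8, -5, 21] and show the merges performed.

Divide and conquer:
  Merge [-3] + [28] -> [-3, 28]
  Merge [28] + [14] -> [14, 28]
  Merge [-3, 28] + [14, 28] -> [-3, 14, 28, 28]
  Merge [28] + [-8] -> [-8, 28]
  Merge [-5] + [21] -> [-5, 21]
  Merge [-8, 28] + [-5, 21] -> [-8, -5, 21, 28]
  Merge [-3, 14, 28, 28] + [-8, -5, 21, 28] -> [-8, -5, -3, 14, 21, 28, 28, 28]


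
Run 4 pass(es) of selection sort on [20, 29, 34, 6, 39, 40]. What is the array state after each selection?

Pass 1: Select minimum 6 at index 3, swap -> [6, 29, 34, 20, 39, 40]
Pass 2: Select minimum 20 at index 3, swap -> [6, 20, 34, 29, 39, 40]
Pass 3: Select minimum 29 at index 3, swap -> [6, 20, 29, 34, 39, 40]
Pass 4: Select minimum 34 at index 3, swap -> [6, 20, 29, 34, 39, 40]


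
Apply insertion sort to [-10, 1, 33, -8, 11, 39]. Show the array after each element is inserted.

First element -10 is already 'sorted'
Insert 1: shifted 0 elements -> [-10, 1, 33, -8, 11, 39]
Insert 33: shifted 0 elements -> [-10, 1, 33, -8, 11, 39]
Insert -8: shifted 2 elements -> [-10, -8, 1, 33, 11, 39]
Insert 11: shifted 1 elements -> [-10, -8, 1, 11, 33, 39]
Insert 39: shifted 0 elements -> [-10, -8, 1, 11, 33, 39]


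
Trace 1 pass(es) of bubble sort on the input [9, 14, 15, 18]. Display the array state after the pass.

After pass 1: [9, 14, 15, 18] (0 swaps)
Total swaps: 0


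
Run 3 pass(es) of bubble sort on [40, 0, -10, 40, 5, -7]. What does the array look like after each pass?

After pass 1: [0, -10, 40, 5, -7, 40] (4 swaps)
After pass 2: [-10, 0, 5, -7, 40, 40] (3 swaps)
After pass 3: [-10, 0, -7, 5, 40, 40] (1 swaps)
Total swaps: 8


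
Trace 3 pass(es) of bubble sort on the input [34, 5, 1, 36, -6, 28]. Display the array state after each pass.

After pass 1: [5, 1, 34, -6, 28, 36] (4 swaps)
After pass 2: [1, 5, -6, 28, 34, 36] (3 swaps)
After pass 3: [1, -6, 5, 28, 34, 36] (1 swaps)
Total swaps: 8


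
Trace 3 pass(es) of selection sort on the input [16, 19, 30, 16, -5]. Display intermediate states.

Pass 1: Select minimum -5 at index 4, swap -> [-5, 19, 30, 16, 16]
Pass 2: Select minimum 16 at index 3, swap -> [-5, 16, 30, 19, 16]
Pass 3: Select minimum 16 at index 4, swap -> [-5, 16, 16, 19, 30]


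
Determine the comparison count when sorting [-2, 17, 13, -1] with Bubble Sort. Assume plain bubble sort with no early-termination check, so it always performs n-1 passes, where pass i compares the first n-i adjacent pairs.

Pass 1: compare adjacent pairs (0,1)..(2,3) = 3 comparison(s), 2 swap(s) -> [-2, 13, -1, 17]
Pass 2: compare adjacent pairs (0,1)..(1,2) = 2 comparison(s), 1 swap(s) -> [-2, -1, 13, 17]
Pass 3: compare adjacent pairs (0,1)..(0,1) = 1 comparison(s), 0 swap(s) -> [-2, -1, 13, 17]
Total comparisons: 3 + 2 + 1 = 6


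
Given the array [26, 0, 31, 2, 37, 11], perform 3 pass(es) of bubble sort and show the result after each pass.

After pass 1: [0, 26, 2, 31, 11, 37] (3 swaps)
After pass 2: [0, 2, 26, 11, 31, 37] (2 swaps)
After pass 3: [0, 2, 11, 26, 31, 37] (1 swaps)
Total swaps: 6


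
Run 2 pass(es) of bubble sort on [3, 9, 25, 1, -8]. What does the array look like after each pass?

After pass 1: [3, 9, 1, -8, 25] (2 swaps)
After pass 2: [3, 1, -8, 9, 25] (2 swaps)
Total swaps: 4


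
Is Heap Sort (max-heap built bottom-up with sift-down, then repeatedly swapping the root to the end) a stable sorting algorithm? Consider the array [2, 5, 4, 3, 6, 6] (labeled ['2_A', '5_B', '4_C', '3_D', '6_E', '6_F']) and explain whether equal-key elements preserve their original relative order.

Trace Heap Sort on the labeled array (the key is the number; the letter only tracks identity):
  Build max-heap: [6_E, 5_B, 6_F, 3_D, 2_A, 4_C]
  Swap root 6_E to index 5, re-heapify first 5 -> [6_F, 5_B, 4_C, 3_D, 2_A, 6_E]
  Swap root 6_F to index 4, re-heapify first 4 -> [5_B, 3_D, 4_C, 2_A, 6_F, 6_E]
  Swap root 5_B to index 3, re-heapify first 3 -> [4_C, 3_D, 2_A, 5_B, 6_F, 6_E]
  Swap root 4_C to index 2, re-heapify first 2 -> [3_D, 2_A, 4_C, 5_B, 6_F, 6_E]
  Swap root 3_D to index 1, re-heapify first 1 -> [2_A, 3_D, 4_C, 5_B, 6_F, 6_E]
Final order: [2_A, 3_D, 4_C, 5_B, 6_F, 6_E]
Equal keys:
  value 6: originally 6_E, 6_F; after sorting 6_F, 6_E -> order changed
Equal keys were reordered, so Heap Sort is not stable: heap construction and root-to-end swaps move elements without regard to the original order of equal keys. (One such input is enough; an unstable sort may happen to preserve order on other inputs, but it gives no guarantee.)
Answer: Not stable


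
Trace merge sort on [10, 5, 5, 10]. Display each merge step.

Divide and conquer:
  Merge [10] + [5] -> [5, 10]
  Merge [5] + [10] -> [5, 10]
  Merge [5, 10] + [5, 10] -> [5, 5, 10, 10]


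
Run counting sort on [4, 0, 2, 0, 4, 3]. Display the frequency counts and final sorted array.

Count array: [2, 0, 1, 1, 2]
(count[i] = number of elements equal to i)
Cumulative count: [2, 2, 3, 4, 6]
Sorted: [0, 0, 2, 3, 4, 4]


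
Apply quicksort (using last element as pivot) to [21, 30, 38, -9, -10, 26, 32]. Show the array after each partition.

Partition 1: pivot=32 at index 5 -> [21, 30, -9, -10, 26, 32, 38]
Partition 2: pivot=26 at index 3 -> [21, -9, -10, 26, 30, 32, 38]
Partition 3: pivot=-10 at index 0 -> [-10, -9, 21, 26, 30, 32, 38]
Partition 4: pivot=21 at index 2 -> [-10, -9, 21, 26, 30, 32, 38]


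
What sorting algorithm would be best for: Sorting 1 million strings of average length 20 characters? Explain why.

Best choice: MSD radix sort or Mergesort
Reason: MSD radix sort is a non-comparison sort that buckets the strings by successive character positions, running in time proportional to the total number of characters examined rather than O(n log n) string comparisons; mergesort is a stable O(n log n)-comparison alternative that works for arbitrary variable-length keys


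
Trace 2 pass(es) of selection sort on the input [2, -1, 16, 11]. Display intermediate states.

Pass 1: Select minimum -1 at index 1, swap -> [-1, 2, 16, 11]
Pass 2: Select minimum 2 at index 1, swap -> [-1, 2, 16, 11]


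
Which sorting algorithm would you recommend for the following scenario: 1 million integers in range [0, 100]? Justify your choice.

Best choice: Counting sort
Reason: O(n + k) where k=100 is small; linear time beats O(n log n)


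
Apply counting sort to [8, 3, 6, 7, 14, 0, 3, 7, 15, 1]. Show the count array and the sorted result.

Count array: [1, 1, 0, 2, 0, 0, 1, 2, 1, 0, 0, 0, 0, 0, 1, 1]
(count[i] = number of elements equal to i)
Cumulative count: [1, 2, 2, 4, 4, 4, 5, 7, 8, 8, 8, 8, 8, 8, 9, 10]
Sorted: [0, 1, 3, 3, 6, 7, 7, 8, 14, 15]


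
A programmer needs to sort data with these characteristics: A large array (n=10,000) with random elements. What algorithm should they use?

Best choice: Quicksort or Mergesort
Reason: Both have O(n log n) average case; quicksort has lower constant factors


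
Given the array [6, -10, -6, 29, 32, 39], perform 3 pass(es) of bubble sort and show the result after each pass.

After pass 1: [-10, -6, 6, 29, 32, 39] (2 swaps)
After pass 2: [-10, -6, 6, 29, 32, 39] (0 swaps)
After pass 3: [-10, -6, 6, 29, 32, 39] (0 swaps)
Total swaps: 2


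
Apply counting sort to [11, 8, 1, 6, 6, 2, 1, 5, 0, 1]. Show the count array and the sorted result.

Count array: [1, 3, 1, 0, 0, 1, 2, 0, 1, 0, 0, 1]
(count[i] = number of elements equal to i)
Cumulative count: [1, 4, 5, 5, 5, 6, 8, 8, 9, 9, 9, 10]
Sorted: [0, 1, 1, 1, 2, 5, 6, 6, 8, 11]


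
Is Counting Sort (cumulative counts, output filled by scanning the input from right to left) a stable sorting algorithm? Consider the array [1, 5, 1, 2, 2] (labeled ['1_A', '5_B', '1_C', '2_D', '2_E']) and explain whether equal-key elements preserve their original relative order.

Trace Counting Sort on the labeled array (the key is the number; the letter only tracks identity):
  Counts for values 0..5: [0, 2, 2, 0, 0, 1]
  Cumulative counts: [0, 2, 4, 4, 4, 5]
  Scan right to left: place 2_E at output index 3
  Scan right to left: place 2_D at output index 2
  Scan right to left: place 1_C at output index 1
  Scan right to left: place 5_B at output index 4
  Scan right to left: place 1_A at output index 0
  Output: [1_A, 1_C, 2_D, 2_E, 5_B]
Equal keys:
  value 1: originally 1_A, 1_C; after sorting 1_A, 1_C -> order preserved
  value 2: originally 2_D, 2_E; after sorting 2_D, 2_E -> order preserved
All equal keys kept their original relative order. Counting Sort is stable: scanning the input right to left with decreasing cumulative counts places later duplicates at later output positions.
Answer: Stable


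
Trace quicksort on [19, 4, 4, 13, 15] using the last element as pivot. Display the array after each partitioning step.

Partition 1: pivot=15 at index 3 -> [4, 4, 13, 15, 19]
Partition 2: pivot=13 at index 2 -> [4, 4, 13, 15, 19]
Partition 3: pivot=4 at index 1 -> [4, 4, 13, 15, 19]


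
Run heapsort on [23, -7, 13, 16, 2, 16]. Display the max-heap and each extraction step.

Build heap: [23, 16, 16, -7, 2, 13]
Extract 23: [16, 13, 16, -7, 2, 23]
Extract 16: [16, 13, 2, -7, 16, 23]
Extract 16: [13, -7, 2, 16, 16, 23]
Extract 13: [2, -7, 13, 16, 16, 23]
Extract 2: [-7, 2, 13, 16, 16, 23]


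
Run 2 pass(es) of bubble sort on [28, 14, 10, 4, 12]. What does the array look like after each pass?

After pass 1: [14, 10, 4, 12, 28] (4 swaps)
After pass 2: [10, 4, 12, 14, 28] (3 swaps)
Total swaps: 7


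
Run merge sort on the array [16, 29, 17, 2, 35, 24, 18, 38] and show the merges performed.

Divide and conquer:
  Merge [16] + [29] -> [16, 29]
  Merge [17] + [2] -> [2, 17]
  Merge [16, 29] + [2, 17] -> [2, 16, 17, 29]
  Merge [35] + [24] -> [24, 35]
  Merge [18] + [38] -> [18, 38]
  Merge [24, 35] + [18, 38] -> [18, 24, 35, 38]
  Merge [2, 16, 17, 29] + [18, 24, 35, 38] -> [2, 16, 17, 18, 24, 29, 35, 38]


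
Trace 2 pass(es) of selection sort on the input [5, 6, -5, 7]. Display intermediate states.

Pass 1: Select minimum -5 at index 2, swap -> [-5, 6, 5, 7]
Pass 2: Select minimum 5 at index 2, swap -> [-5, 5, 6, 7]


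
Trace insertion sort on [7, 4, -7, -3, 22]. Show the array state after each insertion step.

First element 7 is already 'sorted'
Insert 4: shifted 1 elements -> [4, 7, -7, -3, 22]
Insert -7: shifted 2 elements -> [-7, 4, 7, -3, 22]
Insert -3: shifted 2 elements -> [-7, -3, 4, 7, 22]
Insert 22: shifted 0 elements -> [-7, -3, 4, 7, 22]


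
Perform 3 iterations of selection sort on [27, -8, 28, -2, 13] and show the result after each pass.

Pass 1: Select minimum -8 at index 1, swap -> [-8, 27, 28, -2, 13]
Pass 2: Select minimum -2 at index 3, swap -> [-8, -2, 28, 27, 13]
Pass 3: Select minimum 13 at index 4, swap -> [-8, -2, 13, 27, 28]


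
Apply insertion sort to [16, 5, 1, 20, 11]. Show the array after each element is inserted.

First element 16 is already 'sorted'
Insert 5: shifted 1 elements -> [5, 16, 1, 20, 11]
Insert 1: shifted 2 elements -> [1, 5, 16, 20, 11]
Insert 20: shifted 0 elements -> [1, 5, 16, 20, 11]
Insert 11: shifted 2 elements -> [1, 5, 11, 16, 20]


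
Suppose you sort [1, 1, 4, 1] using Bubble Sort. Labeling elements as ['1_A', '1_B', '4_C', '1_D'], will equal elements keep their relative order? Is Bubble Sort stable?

Trace Bubble Sort on the labeled array (the key is the number; the letter only tracks identity):
  After pass 1: [1_A, 1_B, 1_D, 4_C]
  After pass 2: [1_A, 1_B, 1_D, 4_C] (no swaps, done)
Final order: [1_A, 1_B, 1_D, 4_C]
Equal keys:
  value 1: originally 1_A, 1_B, 1_D; after sorting 1_A, 1_B, 1_D -> order preserved
All equal keys kept their original relative order. Bubble Sort is stable: it only swaps adjacent elements when the left one is strictly greater, so equal keys never move past each other.
Answer: Stable


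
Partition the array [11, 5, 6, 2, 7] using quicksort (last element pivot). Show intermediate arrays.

Partition 1: pivot=7 at index 3 -> [5, 6, 2, 7, 11]
Partition 2: pivot=2 at index 0 -> [2, 6, 5, 7, 11]
Partition 3: pivot=5 at index 1 -> [2, 5, 6, 7, 11]


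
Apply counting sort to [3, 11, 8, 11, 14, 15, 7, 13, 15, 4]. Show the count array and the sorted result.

Count array: [0, 0, 0, 1, 1, 0, 0, 1, 1, 0, 0, 2, 0, 1, 1, 2]
(count[i] = number of elements equal to i)
Cumulative count: [0, 0, 0, 1, 2, 2, 2, 3, 4, 4, 4, 6, 6, 7, 8, 10]
Sorted: [3, 4, 7, 8, 11, 11, 13, 14, 15, 15]


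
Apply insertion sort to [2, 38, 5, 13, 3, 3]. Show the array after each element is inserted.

First element 2 is already 'sorted'
Insert 38: shifted 0 elements -> [2, 38, 5, 13, 3, 3]
Insert 5: shifted 1 elements -> [2, 5, 38, 13, 3, 3]
Insert 13: shifted 1 elements -> [2, 5, 13, 38, 3, 3]
Insert 3: shifted 3 elements -> [2, 3, 5, 13, 38, 3]
Insert 3: shifted 3 elements -> [2, 3, 3, 5, 13, 38]


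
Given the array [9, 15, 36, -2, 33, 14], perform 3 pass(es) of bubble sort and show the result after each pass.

After pass 1: [9, 15, -2, 33, 14, 36] (3 swaps)
After pass 2: [9, -2, 15, 14, 33, 36] (2 swaps)
After pass 3: [-2, 9, 14, 15, 33, 36] (2 swaps)
Total swaps: 7


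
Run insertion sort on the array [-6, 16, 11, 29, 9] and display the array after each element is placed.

First element -6 is already 'sorted'
Insert 16: shifted 0 elements -> [-6, 16, 11, 29, 9]
Insert 11: shifted 1 elements -> [-6, 11, 16, 29, 9]
Insert 29: shifted 0 elements -> [-6, 11, 16, 29, 9]
Insert 9: shifted 3 elements -> [-6, 9, 11, 16, 29]


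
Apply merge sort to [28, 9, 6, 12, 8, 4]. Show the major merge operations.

Divide and conquer:
  Merge [9] + [6] -> [6, 9]
  Merge [28] + [6, 9] -> [6, 9, 28]
  Merge [8] + [4] -> [4, 8]
  Merge [12] + [4, 8] -> [4, 8, 12]
  Merge [6, 9, 28] + [4, 8, 12] -> [4, 6, 8, 9, 12, 28]


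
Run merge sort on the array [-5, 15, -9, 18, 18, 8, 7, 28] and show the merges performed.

Divide and conquer:
  Merge [-5] + [15] -> [-5, 15]
  Merge [-9] + [18] -> [-9, 18]
  Merge [-5, 15] + [-9, 18] -> [-9, -5, 15, 18]
  Merge [18] + [8] -> [8, 18]
  Merge [7] + [28] -> [7, 28]
  Merge [8, 18] + [7, 28] -> [7, 8, 18, 28]
  Merge [-9, -5, 15, 18] + [7, 8, 18, 28] -> [-9, -5, 7, 8, 15, 18, 18, 28]


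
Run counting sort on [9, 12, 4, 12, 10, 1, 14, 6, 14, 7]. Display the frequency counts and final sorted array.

Count array: [0, 1, 0, 0, 1, 0, 1, 1, 0, 1, 1, 0, 2, 0, 2]
(count[i] = number of elements equal to i)
Cumulative count: [0, 1, 1, 1, 2, 2, 3, 4, 4, 5, 6, 6, 8, 8, 10]
Sorted: [1, 4, 6, 7, 9, 10, 12, 12, 14, 14]


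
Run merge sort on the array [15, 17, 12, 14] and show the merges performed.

Divide and conquer:
  Merge [15] + [17] -> [15, 17]
  Merge [12] + [14] -> [12, 14]
  Merge [15, 17] + [12, 14] -> [12, 14, 15, 17]


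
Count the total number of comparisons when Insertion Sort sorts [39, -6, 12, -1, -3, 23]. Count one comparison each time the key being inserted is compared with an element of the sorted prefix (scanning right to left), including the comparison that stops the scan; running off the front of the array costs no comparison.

Insert -6: 39 > -6 (shift), reached front = 1 comparison(s) -> [-6, 39, 12, -1, -3, 23]
Insert 12: 39 > 12 (shift), -6 <= 12 (stop) = 2 comparison(s) -> [-6, 12, 39, -1, -3, 23]
Insert -1: 39 > -1 (shift), 12 > -1 (shift), -6 <= -1 (stop) = 3 comparison(s) -> [-6, -1, 12, 39, -3, 23]
Insert -3: 39 > -3 (shift), 12 > -3 (shift), -1 > -3 (shift), -6 <= -3 (stop) = 4 comparison(s) -> [-6, -3, -1, 12, 39, 23]
Insert 23: 39 > 23 (shift), 12 <= 23 (stop) = 2 comparison(s) -> [-6, -3, -1, 12, 23, 39]
Total comparisons: 1 + 2 + 3 + 4 + 2 = 12


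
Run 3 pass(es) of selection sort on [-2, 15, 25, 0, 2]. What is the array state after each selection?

Pass 1: Select minimum -2 at index 0, swap -> [-2, 15, 25, 0, 2]
Pass 2: Select minimum 0 at index 3, swap -> [-2, 0, 25, 15, 2]
Pass 3: Select minimum 2 at index 4, swap -> [-2, 0, 2, 15, 25]


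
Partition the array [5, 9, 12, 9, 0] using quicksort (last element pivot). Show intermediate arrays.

Partition 1: pivot=0 at index 0 -> [0, 9, 12, 9, 5]
Partition 2: pivot=5 at index 1 -> [0, 5, 12, 9, 9]
Partition 3: pivot=9 at index 3 -> [0, 5, 9, 9, 12]


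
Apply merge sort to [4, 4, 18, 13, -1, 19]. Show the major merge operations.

Divide and conquer:
  Merge [4] + [18] -> [4, 18]
  Merge [4] + [4, 18] -> [4, 4, 18]
  Merge [-1] + [19] -> [-1, 19]
  Merge [13] + [-1, 19] -> [-1, 13, 19]
  Merge [4, 4, 18] + [-1, 13, 19] -> [-1, 4, 4, 13, 18, 19]


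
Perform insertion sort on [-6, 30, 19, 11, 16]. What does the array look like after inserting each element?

First element -6 is already 'sorted'
Insert 30: shifted 0 elements -> [-6, 30, 19, 11, 16]
Insert 19: shifted 1 elements -> [-6, 19, 30, 11, 16]
Insert 11: shifted 2 elements -> [-6, 11, 19, 30, 16]
Insert 16: shifted 2 elements -> [-6, 11, 16, 19, 30]


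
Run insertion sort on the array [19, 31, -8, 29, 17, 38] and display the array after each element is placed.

First element 19 is already 'sorted'
Insert 31: shifted 0 elements -> [19, 31, -8, 29, 17, 38]
Insert -8: shifted 2 elements -> [-8, 19, 31, 29, 17, 38]
Insert 29: shifted 1 elements -> [-8, 19, 29, 31, 17, 38]
Insert 17: shifted 3 elements -> [-8, 17, 19, 29, 31, 38]
Insert 38: shifted 0 elements -> [-8, 17, 19, 29, 31, 38]


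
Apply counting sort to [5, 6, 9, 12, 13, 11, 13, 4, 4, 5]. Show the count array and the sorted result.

Count array: [0, 0, 0, 0, 2, 2, 1, 0, 0, 1, 0, 1, 1, 2]
(count[i] = number of elements equal to i)
Cumulative count: [0, 0, 0, 0, 2, 4, 5, 5, 5, 6, 6, 7, 8, 10]
Sorted: [4, 4, 5, 5, 6, 9, 11, 12, 13, 13]


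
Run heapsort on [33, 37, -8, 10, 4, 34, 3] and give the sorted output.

Build heap: [37, 33, 34, 10, 4, -8, 3]
Extract 37: [34, 33, 3, 10, 4, -8, 37]
Extract 34: [33, 10, 3, -8, 4, 34, 37]
Extract 33: [10, 4, 3, -8, 33, 34, 37]
Extract 10: [4, -8, 3, 10, 33, 34, 37]
Extract 4: [3, -8, 4, 10, 33, 34, 37]
Extract 3: [-8, 3, 4, 10, 33, 34, 37]


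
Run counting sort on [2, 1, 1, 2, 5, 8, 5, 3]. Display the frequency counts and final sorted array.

Count array: [0, 2, 2, 1, 0, 2, 0, 0, 1]
(count[i] = number of elements equal to i)
Cumulative count: [0, 2, 4, 5, 5, 7, 7, 7, 8]
Sorted: [1, 1, 2, 2, 3, 5, 5, 8]


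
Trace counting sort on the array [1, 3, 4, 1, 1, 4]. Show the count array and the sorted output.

Count array: [0, 3, 0, 1, 2]
(count[i] = number of elements equal to i)
Cumulative count: [0, 3, 3, 4, 6]
Sorted: [1, 1, 1, 3, 4, 4]


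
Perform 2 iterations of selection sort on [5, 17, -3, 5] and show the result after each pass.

Pass 1: Select minimum -3 at index 2, swap -> [-3, 17, 5, 5]
Pass 2: Select minimum 5 at index 2, swap -> [-3, 5, 17, 5]


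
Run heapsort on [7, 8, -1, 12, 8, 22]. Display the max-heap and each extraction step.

Build heap: [22, 12, 7, 8, 8, -1]
Extract 22: [12, 8, 7, -1, 8, 22]
Extract 12: [8, 8, 7, -1, 12, 22]
Extract 8: [8, -1, 7, 8, 12, 22]
Extract 8: [7, -1, 8, 8, 12, 22]
Extract 7: [-1, 7, 8, 8, 12, 22]


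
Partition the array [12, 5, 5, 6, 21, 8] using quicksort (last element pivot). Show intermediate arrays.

Partition 1: pivot=8 at index 3 -> [5, 5, 6, 8, 21, 12]
Partition 2: pivot=6 at index 2 -> [5, 5, 6, 8, 21, 12]
Partition 3: pivot=5 at index 1 -> [5, 5, 6, 8, 21, 12]
Partition 4: pivot=12 at index 4 -> [5, 5, 6, 8, 12, 21]


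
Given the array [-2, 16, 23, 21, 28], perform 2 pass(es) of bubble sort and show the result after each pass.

After pass 1: [-2, 16, 21, 23, 28] (1 swaps)
After pass 2: [-2, 16, 21, 23, 28] (0 swaps)
Total swaps: 1


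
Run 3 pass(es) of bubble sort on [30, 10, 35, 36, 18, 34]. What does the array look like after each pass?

After pass 1: [10, 30, 35, 18, 34, 36] (3 swaps)
After pass 2: [10, 30, 18, 34, 35, 36] (2 swaps)
After pass 3: [10, 18, 30, 34, 35, 36] (1 swaps)
Total swaps: 6


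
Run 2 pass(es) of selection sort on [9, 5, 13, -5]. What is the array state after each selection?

Pass 1: Select minimum -5 at index 3, swap -> [-5, 5, 13, 9]
Pass 2: Select minimum 5 at index 1, swap -> [-5, 5, 13, 9]


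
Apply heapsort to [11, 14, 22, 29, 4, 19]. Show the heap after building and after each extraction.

Build heap: [29, 14, 22, 11, 4, 19]
Extract 29: [22, 14, 19, 11, 4, 29]
Extract 22: [19, 14, 4, 11, 22, 29]
Extract 19: [14, 11, 4, 19, 22, 29]
Extract 14: [11, 4, 14, 19, 22, 29]
Extract 11: [4, 11, 14, 19, 22, 29]


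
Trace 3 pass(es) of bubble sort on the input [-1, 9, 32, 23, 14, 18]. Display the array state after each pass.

After pass 1: [-1, 9, 23, 14, 18, 32] (3 swaps)
After pass 2: [-1, 9, 14, 18, 23, 32] (2 swaps)
After pass 3: [-1, 9, 14, 18, 23, 32] (0 swaps)
Total swaps: 5


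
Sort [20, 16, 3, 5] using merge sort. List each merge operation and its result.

Divide and conquer:
  Merge [20] + [16] -> [16, 20]
  Merge [3] + [5] -> [3, 5]
  Merge [16, 20] + [3, 5] -> [3, 5, 16, 20]


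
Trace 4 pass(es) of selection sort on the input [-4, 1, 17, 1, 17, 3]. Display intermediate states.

Pass 1: Select minimum -4 at index 0, swap -> [-4, 1, 17, 1, 17, 3]
Pass 2: Select minimum 1 at index 1, swap -> [-4, 1, 17, 1, 17, 3]
Pass 3: Select minimum 1 at index 3, swap -> [-4, 1, 1, 17, 17, 3]
Pass 4: Select minimum 3 at index 5, swap -> [-4, 1, 1, 3, 17, 17]


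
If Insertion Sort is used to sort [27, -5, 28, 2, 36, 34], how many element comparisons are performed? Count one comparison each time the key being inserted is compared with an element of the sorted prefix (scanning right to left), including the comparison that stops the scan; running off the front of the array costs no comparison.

Insert -5: 27 > -5 (shift), reached front = 1 comparison(s) -> [-5, 27, 28, 2, 36, 34]
Insert 28: 27 <= 28 (stop) = 1 comparison(s) -> [-5, 27, 28, 2, 36, 34]
Insert 2: 28 > 2 (shift), 27 > 2 (shift), -5 <= 2 (stop) = 3 comparison(s) -> [-5, 2, 27, 28, 36, 34]
Insert 36: 28 <= 36 (stop) = 1 comparison(s) -> [-5, 2, 27, 28, 36, 34]
Insert 34: 36 > 34 (shift), 28 <= 34 (stop) = 2 comparison(s) -> [-5, 2, 27, 28, 34, 36]
Total comparisons: 1 + 1 + 3 + 1 + 2 = 8


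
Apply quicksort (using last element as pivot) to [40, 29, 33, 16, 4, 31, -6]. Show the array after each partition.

Partition 1: pivot=-6 at index 0 -> [-6, 29, 33, 16, 4, 31, 40]
Partition 2: pivot=40 at index 6 -> [-6, 29, 33, 16, 4, 31, 40]
Partition 3: pivot=31 at index 4 -> [-6, 29, 16, 4, 31, 33, 40]
Partition 4: pivot=4 at index 1 -> [-6, 4, 16, 29, 31, 33, 40]
Partition 5: pivot=29 at index 3 -> [-6, 4, 16, 29, 31, 33, 40]


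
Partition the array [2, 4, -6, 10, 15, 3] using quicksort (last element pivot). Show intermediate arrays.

Partition 1: pivot=3 at index 2 -> [2, -6, 3, 10, 15, 4]
Partition 2: pivot=-6 at index 0 -> [-6, 2, 3, 10, 15, 4]
Partition 3: pivot=4 at index 3 -> [-6, 2, 3, 4, 15, 10]
Partition 4: pivot=10 at index 4 -> [-6, 2, 3, 4, 10, 15]


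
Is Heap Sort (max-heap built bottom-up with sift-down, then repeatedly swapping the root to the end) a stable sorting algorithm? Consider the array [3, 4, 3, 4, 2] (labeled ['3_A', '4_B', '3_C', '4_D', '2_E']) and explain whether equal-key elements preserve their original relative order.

Trace Heap Sort on the labeled array (the key is the number; the letter only tracks identity):
  Build max-heap: [4_B, 4_D, 3_C, 3_A, 2_E]
  Swap root 4_B to index 4, re-heapify first 4 -> [4_D, 3_A, 3_C, 2_E, 4_B]
  Swap root 4_D to index 3, re-heapify first 3 -> [3_A, 2_E, 3_C, 4_D, 4_B]
  Swap root 3_A to index 2, re-heapify first 2 -> [3_C, 2_E, 3_A, 4_D, 4_B]
  Swap root 3_C to index 1, re-heapify first 1 -> [2_E, 3_C, 3_A, 4_D, 4_B]
Final order: [2_E, 3_C, 3_A, 4_D, 4_B]
Equal keys:
  value 3: originally 3_A, 3_C; after sorting 3_C, 3_A -> order changed
  value 4: originally 4_B, 4_D; after sorting 4_D, 4_B -> order changed
Equal keys were reordered, so Heap Sort is not stable: heap construction and root-to-end swaps move elements without regard to the original order of equal keys. (One such input is enough; an unstable sort may happen to preserve order on other inputs, but it gives no guarantee.)
Answer: Not stable


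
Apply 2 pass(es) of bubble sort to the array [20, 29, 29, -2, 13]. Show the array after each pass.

After pass 1: [20, 29, -2, 13, 29] (2 swaps)
After pass 2: [20, -2, 13, 29, 29] (2 swaps)
Total swaps: 4


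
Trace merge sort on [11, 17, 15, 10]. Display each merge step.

Divide and conquer:
  Merge [11] + [17] -> [11, 17]
  Merge [15] + [10] -> [10, 15]
  Merge [11, 17] + [10, 15] -> [10, 11, 15, 17]


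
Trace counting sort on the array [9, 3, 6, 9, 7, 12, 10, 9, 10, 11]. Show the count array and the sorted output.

Count array: [0, 0, 0, 1, 0, 0, 1, 1, 0, 3, 2, 1, 1]
(count[i] = number of elements equal to i)
Cumulative count: [0, 0, 0, 1, 1, 1, 2, 3, 3, 6, 8, 9, 10]
Sorted: [3, 6, 7, 9, 9, 9, 10, 10, 11, 12]


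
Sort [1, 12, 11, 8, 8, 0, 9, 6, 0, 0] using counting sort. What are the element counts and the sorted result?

Count array: [3, 1, 0, 0, 0, 0, 1, 0, 2, 1, 0, 1, 1]
(count[i] = number of elements equal to i)
Cumulative count: [3, 4, 4, 4, 4, 4, 5, 5, 7, 8, 8, 9, 10]
Sorted: [0, 0, 0, 1, 6, 8, 8, 9, 11, 12]
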